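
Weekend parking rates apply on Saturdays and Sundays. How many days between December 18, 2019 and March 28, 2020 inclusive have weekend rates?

December 18, 2019 is a Wednesday.
From December 18, 2019 to March 28, 2020 is 102 days inclusive.
102 = 7 × 14 + 4, so there are 14 full weeks plus 4 extra days.
Each full week contributes 2 weekend days (Sat, Sun): 14 × 2 = 28.
The 4 extra days are Wed, Thu, Fri, Sat — 1 of them qualifies.
Total: 28 + 1 = 29.

29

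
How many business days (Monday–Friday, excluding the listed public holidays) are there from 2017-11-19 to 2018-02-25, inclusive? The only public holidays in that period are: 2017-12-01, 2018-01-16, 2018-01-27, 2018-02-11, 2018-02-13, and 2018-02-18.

2017-11-19 is a Sunday.
That's 99 days from start to end, counting both.
99 = 7 × 14 + 1, so there are 14 full weeks plus 1 extra day.
Each full week contributes 5 weekdays (Mon–Fri): 14 × 5 = 70.
The 1 extra day is Sunday — none qualify.
Total: 70 + 0 = 70.
Holidays: 2017-12-01 (Fri); 2018-01-16 (Tue); 2018-01-27 (Sat); 2018-02-11 (Sun); 2018-02-13 (Tue); 2018-02-18 (Sun).
3 of the 6 holidays fall on weekdays; the rest are weekends and were already excluded.
Business days: 70 − 3 = 67.

67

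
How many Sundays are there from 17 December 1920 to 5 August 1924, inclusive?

190

17 December 1920 is a Friday.
That's 1328 days from start to end, counting both.
1328 = 7 × 189 + 5, so there are 189 full weeks plus 5 extra days.
Each full week contributes one Sunday: 189 so far.
The 5 extra days are Fri, Sat, Sun, Mon, Tue — 1 of them qualifies.
Total: 189 + 1 = 190.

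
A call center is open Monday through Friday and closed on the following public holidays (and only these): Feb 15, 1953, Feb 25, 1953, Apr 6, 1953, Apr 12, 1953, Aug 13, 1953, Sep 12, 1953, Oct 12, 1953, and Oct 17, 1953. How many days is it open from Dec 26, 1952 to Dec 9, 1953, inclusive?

Dec 26, 1952 is a Friday.
That's 349 days from start to end, counting both.
349 = 7 × 49 + 6, so there are 49 full weeks plus 6 extra days.
Each full week contributes 5 weekdays (Mon–Fri): 49 × 5 = 245.
The 6 extra days are Fri, Sat, Sun, Mon, Tue, Wed — 4 of them qualify.
Total: 245 + 4 = 249.
Holidays: Feb 15, 1953 (Sun); Feb 25, 1953 (Wed); Apr 6, 1953 (Mon); Apr 12, 1953 (Sun); Aug 13, 1953 (Thu); Sep 12, 1953 (Sat); Oct 12, 1953 (Mon); Oct 17, 1953 (Sat).
4 of the 8 holidays fall on weekdays; the rest are weekends and were already excluded.
Business days: 249 − 4 = 245.

245 working days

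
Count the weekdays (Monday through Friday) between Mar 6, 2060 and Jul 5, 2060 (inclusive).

Mar 6, 2060 is a Saturday.
From Mar 6, 2060 to Jul 5, 2060 is 122 days inclusive.
122 = 7 × 17 + 3, so there are 17 full weeks plus 3 extra days.
Each full week contributes 5 weekdays (Mon–Fri): 17 × 5 = 85.
The 3 extra days are Sat, Sun, Mon — 1 of them qualifies.
Total: 85 + 1 = 86.

86 weekdays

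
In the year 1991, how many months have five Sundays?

4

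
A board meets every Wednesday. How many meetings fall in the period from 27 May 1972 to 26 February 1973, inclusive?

39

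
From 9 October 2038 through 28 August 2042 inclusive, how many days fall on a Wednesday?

9 October 2038 is a Saturday.
The range spans 1420 days (inclusive of both endpoints).
1420 = 7 × 202 + 6, so there are 202 full weeks plus 6 extra days.
Each full week contributes one Wednesday: 202 so far.
The 6 extra days are Sat, Sun, Mon, Tue, Wed, Thu — 1 of them qualifies.
Total: 202 + 1 = 203.

203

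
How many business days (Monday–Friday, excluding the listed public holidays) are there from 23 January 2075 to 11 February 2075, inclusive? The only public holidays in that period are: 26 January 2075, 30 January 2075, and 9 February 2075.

13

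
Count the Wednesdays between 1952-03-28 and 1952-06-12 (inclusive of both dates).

1952-03-28 is a Friday.
That's 77 days from start to end, counting both.
77 = 7 × 11, so the span is exactly 11 full weeks.
Each full week contributes one Wednesday: 11 so far.
Total: 11.

11 Wednesdays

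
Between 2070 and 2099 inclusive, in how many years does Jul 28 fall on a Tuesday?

Day of week of July 28 in each year:
2070: Mon, 2071: Tue ✓, 2072: Thu, 2073: Fri, 2074: Sat, 2075: Sun, 2076: Tue ✓, 2077: Wed, 2078: Thu, 2079: Fri, 2080: Sun, 2081: Mon, 2082: Tue ✓, 2083: Wed, 2084: Fri, 2085: Sat, 2086: Sun, 2087: Mon, 2088: Wed, 2089: Thu, 2090: Fri, 2091: Sat, 2092: Mon, 2093: Tue ✓, 2094: Wed, 2095: Thu, 2096: Sat, 2097: Sun, 2098: Mon, 2099: Tue ✓
Tuesdays: 2071, 2076, 2082, 2093, 2099.

5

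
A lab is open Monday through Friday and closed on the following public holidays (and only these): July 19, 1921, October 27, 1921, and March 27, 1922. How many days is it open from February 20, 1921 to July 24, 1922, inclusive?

368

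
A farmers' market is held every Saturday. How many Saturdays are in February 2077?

1 February 2077 is a Monday.
That's 28 days from start to end, counting both.
28 = 7 × 4, so the span is exactly 4 full weeks.
Each full week contributes one Saturday: 4 so far.
Total: 4.

4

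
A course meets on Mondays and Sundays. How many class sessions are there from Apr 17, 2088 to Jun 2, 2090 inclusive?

222

Apr 17, 2088 is a Saturday.
From Apr 17, 2088 to Jun 2, 2090 is 777 days inclusive.
777 = 7 × 111, so the span is exactly 111 full weeks.
Each full week contributes 2 days from the set (Mon, Sun): 111 × 2 = 222.
Total: 222.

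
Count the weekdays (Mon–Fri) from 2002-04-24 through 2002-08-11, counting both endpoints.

78

2002-04-24 is a Wednesday.
The range spans 110 days (inclusive of both endpoints).
110 = 7 × 15 + 5, so there are 15 full weeks plus 5 extra days.
Each full week contributes 5 weekdays (Mon–Fri): 15 × 5 = 75.
The 5 extra days are Wed, Thu, Fri, Sat, Sun — 3 of them qualify.
Total: 75 + 3 = 78.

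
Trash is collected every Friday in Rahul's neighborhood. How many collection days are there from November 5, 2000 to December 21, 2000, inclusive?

6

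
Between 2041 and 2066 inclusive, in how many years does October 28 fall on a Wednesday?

4

Day of week of October 28 in each year:
2041: Mon, 2042: Tue, 2043: Wed ✓, 2044: Fri, 2045: Sat, 2046: Sun, 2047: Mon, 2048: Wed ✓, 2049: Thu, 2050: Fri, 2051: Sat, 2052: Mon, 2053: Tue, 2054: Wed ✓, 2055: Thu, 2056: Sat, 2057: Sun, 2058: Mon, 2059: Tue, 2060: Thu, 2061: Fri, 2062: Sat, 2063: Sun, 2064: Tue, 2065: Wed ✓, 2066: Thu
Wednesdays: 2043, 2048, 2054, 2065.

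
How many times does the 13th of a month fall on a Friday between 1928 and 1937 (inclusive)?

Friday-the-13ths by year:
1928: Jan, Apr, Jul
1929: Sep, Dec
1930: Jun
1931: Feb, Mar, Nov
1932: May
1933: Jan, Oct
1934: Apr, Jul
1935: Sep, Dec
1936: Mar, Nov
1937: Aug

19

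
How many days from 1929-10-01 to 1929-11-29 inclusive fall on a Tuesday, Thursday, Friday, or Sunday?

35

1929-10-01 is a Tuesday.
The range spans 60 days (inclusive of both endpoints).
60 = 7 × 8 + 4, so there are 8 full weeks plus 4 extra days.
Each full week contributes 4 days from the set (Tue, Thu, Fri, Sun): 8 × 4 = 32.
The 4 extra days are Tuesday, Wednesday, Thursday, Friday — 3 of them qualify.
Total: 32 + 3 = 35.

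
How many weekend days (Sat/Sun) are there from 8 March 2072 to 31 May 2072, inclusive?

8 March 2072 is a Tuesday.
That's 85 days from start to end, counting both.
85 = 7 × 12 + 1, so there are 12 full weeks plus 1 extra day.
Each full week contributes 2 weekend days (Sat, Sun): 12 × 2 = 24.
The 1 extra day is Tue — none qualify.
Total: 24 + 0 = 24.

24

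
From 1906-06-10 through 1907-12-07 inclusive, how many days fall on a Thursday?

1906-06-10 is a Sunday.
From 1906-06-10 to 1907-12-07 is 546 days inclusive.
546 = 7 × 78, so the span is exactly 78 full weeks.
Each full week contributes one Thursday: 78 so far.
Total: 78.

78 Thursdays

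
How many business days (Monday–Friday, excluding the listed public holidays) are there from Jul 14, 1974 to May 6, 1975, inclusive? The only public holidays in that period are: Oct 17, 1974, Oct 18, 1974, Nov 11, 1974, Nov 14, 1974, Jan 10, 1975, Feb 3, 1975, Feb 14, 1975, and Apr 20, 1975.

205

Jul 14, 1974 is a Sunday.
From Jul 14, 1974 to May 6, 1975 is 297 days inclusive.
297 = 7 × 42 + 3, so there are 42 full weeks plus 3 extra days.
Each full week contributes 5 weekdays (Mon–Fri): 42 × 5 = 210.
The 3 extra days are Sunday, Monday, Tuesday — 2 of them qualify.
Total: 210 + 2 = 212.
Holidays: Oct 17, 1974 (Thu); Oct 18, 1974 (Fri); Nov 11, 1974 (Mon); Nov 14, 1974 (Thu); Jan 10, 1975 (Fri); Feb 3, 1975 (Mon); Feb 14, 1975 (Fri); Apr 20, 1975 (Sun).
7 of the 8 holidays fall on weekdays; the rest are weekends and were already excluded.
Business days: 212 − 7 = 205.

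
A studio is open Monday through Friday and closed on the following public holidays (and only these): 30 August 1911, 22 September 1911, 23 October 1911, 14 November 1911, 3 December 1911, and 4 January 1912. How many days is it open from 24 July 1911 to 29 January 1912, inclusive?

24 July 1911 is a Monday.
The range spans 190 days (inclusive of both endpoints).
190 = 7 × 27 + 1, so there are 27 full weeks plus 1 extra day.
Each full week contributes 5 weekdays (Mon–Fri): 27 × 5 = 135.
The 1 extra day is Monday — 1 of them qualifies.
Total: 135 + 1 = 136.
Holidays: 30 August 1911 (Wed); 22 September 1911 (Fri); 23 October 1911 (Mon); 14 November 1911 (Tue); 3 December 1911 (Sun); 4 January 1912 (Thu).
5 of the 6 holidays fall on weekdays; the rest are weekends and were already excluded.
Business days: 136 − 5 = 131.

131 working days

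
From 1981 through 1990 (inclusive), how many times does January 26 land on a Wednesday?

Day of week of January 26 in each year:
1981: Mon, 1982: Tue, 1983: Wed ✓, 1984: Thu, 1985: Sat, 1986: Sun, 1987: Mon, 1988: Tue, 1989: Thu, 1990: Fri
Wednesdays: 1983.

1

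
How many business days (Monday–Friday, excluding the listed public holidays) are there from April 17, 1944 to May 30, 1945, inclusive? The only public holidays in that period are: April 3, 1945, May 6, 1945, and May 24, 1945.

April 17, 1944 is a Monday.
The range spans 409 days (inclusive of both endpoints).
409 = 7 × 58 + 3, so there are 58 full weeks plus 3 extra days.
Each full week contributes 5 weekdays (Mon–Fri): 58 × 5 = 290.
The 3 extra days are Monday, Tuesday, Wednesday — 3 of them qualify.
Total: 290 + 3 = 293.
Holidays: April 3, 1945 (Tue); May 6, 1945 (Sun); May 24, 1945 (Thu).
2 of the 3 holidays fall on weekdays; the rest are weekends and were already excluded.
Business days: 293 − 2 = 291.

291 business days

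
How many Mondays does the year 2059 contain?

2059-01-01 is a Wednesday.
That's 365 days from start to end, counting both.
365 = 7 × 52 + 1, so there are 52 full weeks plus 1 extra day.
Each full week contributes one Monday: 52 so far.
The 1 extra day is Wed — none qualify.
Total: 52 + 0 = 52.

52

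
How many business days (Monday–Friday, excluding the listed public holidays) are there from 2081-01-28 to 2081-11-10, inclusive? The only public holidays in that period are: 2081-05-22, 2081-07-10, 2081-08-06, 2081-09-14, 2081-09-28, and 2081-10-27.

201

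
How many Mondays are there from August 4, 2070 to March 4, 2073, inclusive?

August 4, 2070 is a Monday.
From August 4, 2070 to March 4, 2073 is 944 days inclusive.
944 = 7 × 134 + 6, so there are 134 full weeks plus 6 extra days.
Each full week contributes one Monday: 134 so far.
The 6 extra days are Mon, Tue, Wed, Thu, Fri, Sat — 1 of them qualifies.
Total: 134 + 1 = 135.

135 Mondays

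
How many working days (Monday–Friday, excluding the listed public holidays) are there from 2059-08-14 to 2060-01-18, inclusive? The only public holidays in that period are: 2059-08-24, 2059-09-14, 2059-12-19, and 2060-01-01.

2059-08-14 is a Thursday.
The range spans 158 days (inclusive of both endpoints).
158 = 7 × 22 + 4, so there are 22 full weeks plus 4 extra days.
Each full week contributes 5 weekdays (Mon–Fri): 22 × 5 = 110.
The 4 extra days are Thu, Fri, Sat, Sun — 2 of them qualify.
Total: 110 + 2 = 112.
Holidays: 2059-08-24 (Sun); 2059-09-14 (Sun); 2059-12-19 (Fri); 2060-01-01 (Thu).
2 of the 4 holidays fall on weekdays; the rest are weekends and were already excluded.
Business days: 112 − 2 = 110.

110 working days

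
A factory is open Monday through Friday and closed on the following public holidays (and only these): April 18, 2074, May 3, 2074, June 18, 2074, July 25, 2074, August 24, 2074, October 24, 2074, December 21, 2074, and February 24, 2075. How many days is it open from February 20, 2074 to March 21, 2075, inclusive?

February 20, 2074 is a Tuesday.
The range spans 395 days (inclusive of both endpoints).
395 = 7 × 56 + 3, so there are 56 full weeks plus 3 extra days.
Each full week contributes 5 weekdays (Mon–Fri): 56 × 5 = 280.
The 3 extra days are Tuesday, Wednesday, Thursday — 3 of them qualify.
Total: 280 + 3 = 283.
Holidays: April 18, 2074 (Wed); May 3, 2074 (Thu); June 18, 2074 (Mon); July 25, 2074 (Wed); August 24, 2074 (Fri); October 24, 2074 (Wed); December 21, 2074 (Fri); February 24, 2075 (Sun).
7 of the 8 holidays fall on weekdays; the rest are weekends and were already excluded.
Business days: 283 − 7 = 276.

276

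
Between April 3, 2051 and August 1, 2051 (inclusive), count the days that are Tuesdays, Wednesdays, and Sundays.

52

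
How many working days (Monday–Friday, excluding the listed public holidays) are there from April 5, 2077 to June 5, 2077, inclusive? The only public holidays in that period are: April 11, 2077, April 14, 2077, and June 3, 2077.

April 5, 2077 is a Monday.
From April 5, 2077 to June 5, 2077 is 62 days inclusive.
62 = 7 × 8 + 6, so there are 8 full weeks plus 6 extra days.
Each full week contributes 5 weekdays (Mon–Fri): 8 × 5 = 40.
The 6 extra days are Monday, Tuesday, Wednesday, Thursday, Friday, Saturday — 5 of them qualify.
Total: 40 + 5 = 45.
Holidays: April 11, 2077 (Sun); April 14, 2077 (Wed); June 3, 2077 (Thu).
2 of the 3 holidays fall on weekdays; the rest are weekends and were already excluded.
Business days: 45 − 2 = 43.

43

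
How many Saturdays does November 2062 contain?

4

Nov 1, 2062 is a Wednesday.
The range spans 30 days (inclusive of both endpoints).
30 = 7 × 4 + 2, so there are 4 full weeks plus 2 extra days.
Each full week contributes one Saturday: 4 so far.
The 2 extra days are Wed, Thu — none qualify.
Total: 4 + 0 = 4.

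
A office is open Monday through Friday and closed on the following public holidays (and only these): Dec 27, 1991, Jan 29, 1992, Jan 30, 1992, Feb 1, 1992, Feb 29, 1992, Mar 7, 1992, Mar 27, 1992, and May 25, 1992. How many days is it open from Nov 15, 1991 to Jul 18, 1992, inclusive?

171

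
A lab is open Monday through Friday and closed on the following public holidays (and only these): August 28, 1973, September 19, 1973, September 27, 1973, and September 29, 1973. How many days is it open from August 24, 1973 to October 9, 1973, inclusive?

30 business days

August 24, 1973 is a Friday.
That's 47 days from start to end, counting both.
47 = 7 × 6 + 5, so there are 6 full weeks plus 5 extra days.
Each full week contributes 5 weekdays (Mon–Fri): 6 × 5 = 30.
The 5 extra days are Fri, Sat, Sun, Mon, Tue — 3 of them qualify.
Total: 30 + 3 = 33.
Holidays: August 28, 1973 (Tue); September 19, 1973 (Wed); September 27, 1973 (Thu); September 29, 1973 (Sat).
3 of the 4 holidays fall on weekdays; the rest are weekends and were already excluded.
Business days: 33 − 3 = 30.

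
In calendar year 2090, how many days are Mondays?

1 January 2090 is a Sunday.
That's 365 days from start to end, counting both.
365 = 7 × 52 + 1, so there are 52 full weeks plus 1 extra day.
Each full week contributes one Monday: 52 so far.
The 1 extra day is Sun — none qualify.
Total: 52 + 0 = 52.

52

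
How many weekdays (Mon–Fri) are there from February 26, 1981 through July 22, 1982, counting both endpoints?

February 26, 1981 is a Thursday.
From February 26, 1981 to July 22, 1982 is 512 days inclusive.
512 = 7 × 73 + 1, so there are 73 full weeks plus 1 extra day.
Each full week contributes 5 weekdays (Mon–Fri): 73 × 5 = 365.
The 1 extra day is Thursday — 1 of them qualifies.
Total: 365 + 1 = 366.

366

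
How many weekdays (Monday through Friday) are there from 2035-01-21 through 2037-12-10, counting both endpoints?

2035-01-21 is a Sunday.
That's 1055 days from start to end, counting both.
1055 = 7 × 150 + 5, so there are 150 full weeks plus 5 extra days.
Each full week contributes 5 weekdays (Mon–Fri): 150 × 5 = 750.
The 5 extra days are Sunday, Monday, Tuesday, Wednesday, Thursday — 4 of them qualify.
Total: 750 + 4 = 754.

754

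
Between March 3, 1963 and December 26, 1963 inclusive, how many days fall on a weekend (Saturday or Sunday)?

March 3, 1963 is a Sunday.
The range spans 299 days (inclusive of both endpoints).
299 = 7 × 42 + 5, so there are 42 full weeks plus 5 extra days.
Each full week contributes 2 weekend days (Sat, Sun): 42 × 2 = 84.
The 5 extra days are Sun, Mon, Tue, Wed, Thu — 1 of them qualifies.
Total: 84 + 1 = 85.

85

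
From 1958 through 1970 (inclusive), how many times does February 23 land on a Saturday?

1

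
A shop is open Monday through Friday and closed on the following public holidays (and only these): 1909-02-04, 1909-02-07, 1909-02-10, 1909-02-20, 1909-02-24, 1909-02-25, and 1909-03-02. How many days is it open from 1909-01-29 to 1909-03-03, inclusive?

19 business days

1909-01-29 is a Friday.
That's 34 days from start to end, counting both.
34 = 7 × 4 + 6, so there are 4 full weeks plus 6 extra days.
Each full week contributes 5 weekdays (Mon–Fri): 4 × 5 = 20.
The 6 extra days are Fri, Sat, Sun, Mon, Tue, Wed — 4 of them qualify.
Total: 20 + 4 = 24.
Holidays: 1909-02-04 (Thu); 1909-02-07 (Sun); 1909-02-10 (Wed); 1909-02-20 (Sat); 1909-02-24 (Wed); 1909-02-25 (Thu); 1909-03-02 (Tue).
5 of the 7 holidays fall on weekdays; the rest are weekends and were already excluded.
Business days: 24 − 5 = 19.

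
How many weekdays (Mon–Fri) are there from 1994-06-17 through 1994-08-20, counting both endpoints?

46

1994-06-17 is a Friday.
The range spans 65 days (inclusive of both endpoints).
65 = 7 × 9 + 2, so there are 9 full weeks plus 2 extra days.
Each full week contributes 5 weekdays (Mon–Fri): 9 × 5 = 45.
The 2 extra days are Fri, Sat — 1 of them qualifies.
Total: 45 + 1 = 46.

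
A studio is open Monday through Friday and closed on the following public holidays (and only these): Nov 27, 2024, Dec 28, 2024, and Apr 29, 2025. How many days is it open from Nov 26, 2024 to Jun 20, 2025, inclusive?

147 business days

Nov 26, 2024 is a Tuesday.
From Nov 26, 2024 to Jun 20, 2025 is 207 days inclusive.
207 = 7 × 29 + 4, so there are 29 full weeks plus 4 extra days.
Each full week contributes 5 weekdays (Mon–Fri): 29 × 5 = 145.
The 4 extra days are Tue, Wed, Thu, Fri — 4 of them qualify.
Total: 145 + 4 = 149.
Holidays: Nov 27, 2024 (Wed); Dec 28, 2024 (Sat); Apr 29, 2025 (Tue).
2 of the 3 holidays fall on weekdays; the rest are weekends and were already excluded.
Business days: 149 − 2 = 147.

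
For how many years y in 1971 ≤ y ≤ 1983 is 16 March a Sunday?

2

Day of week of March 16 in each year:
1971: Tue, 1972: Thu, 1973: Fri, 1974: Sat, 1975: Sun ✓, 1976: Tue, 1977: Wed, 1978: Thu, 1979: Fri, 1980: Sun ✓, 1981: Mon, 1982: Tue, 1983: Wed
Sundays: 1975, 1980.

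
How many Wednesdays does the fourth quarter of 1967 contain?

1 October 1967 is a Sunday.
That's 92 days from start to end, counting both.
92 = 7 × 13 + 1, so there are 13 full weeks plus 1 extra day.
Each full week contributes one Wednesday: 13 so far.
The 1 extra day is Sunday — none qualify.
Total: 13 + 0 = 13.

13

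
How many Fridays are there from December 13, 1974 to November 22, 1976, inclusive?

December 13, 1974 is a Friday.
That's 711 days from start to end, counting both.
711 = 7 × 101 + 4, so there are 101 full weeks plus 4 extra days.
Each full week contributes one Friday: 101 so far.
The 4 extra days are Friday, Saturday, Sunday, Monday — 1 of them qualifies.
Total: 101 + 1 = 102.

102 Fridays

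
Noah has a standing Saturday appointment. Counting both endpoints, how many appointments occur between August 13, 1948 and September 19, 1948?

August 13, 1948 is a Friday.
From August 13, 1948 to September 19, 1948 is 38 days inclusive.
38 = 7 × 5 + 3, so there are 5 full weeks plus 3 extra days.
Each full week contributes one Saturday: 5 so far.
The 3 extra days are Fri, Sat, Sun — 1 of them qualifies.
Total: 5 + 1 = 6.

6 Saturdays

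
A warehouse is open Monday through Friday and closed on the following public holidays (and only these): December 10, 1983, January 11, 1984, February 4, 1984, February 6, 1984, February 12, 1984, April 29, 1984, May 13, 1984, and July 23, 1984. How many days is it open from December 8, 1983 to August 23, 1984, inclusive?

183

December 8, 1983 is a Thursday.
From December 8, 1983 to August 23, 1984 is 260 days inclusive.
260 = 7 × 37 + 1, so there are 37 full weeks plus 1 extra day.
Each full week contributes 5 weekdays (Mon–Fri): 37 × 5 = 185.
The 1 extra day is Thu — 1 of them qualifies.
Total: 185 + 1 = 186.
Holidays: December 10, 1983 (Sat); January 11, 1984 (Wed); February 4, 1984 (Sat); February 6, 1984 (Mon); February 12, 1984 (Sun); April 29, 1984 (Sun); May 13, 1984 (Sun); July 23, 1984 (Mon).
3 of the 8 holidays fall on weekdays; the rest are weekends and were already excluded.
Business days: 186 − 3 = 183.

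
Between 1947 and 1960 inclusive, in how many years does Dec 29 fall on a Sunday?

Day of week of December 29 in each year:
1947: Mon, 1948: Wed, 1949: Thu, 1950: Fri, 1951: Sat, 1952: Mon, 1953: Tue, 1954: Wed, 1955: Thu, 1956: Sat, 1957: Sun ✓, 1958: Mon, 1959: Tue, 1960: Thu
Sundays: 1957.

1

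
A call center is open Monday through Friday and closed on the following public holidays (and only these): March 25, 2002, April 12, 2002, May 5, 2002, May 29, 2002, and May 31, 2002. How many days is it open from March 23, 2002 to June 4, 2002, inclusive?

March 23, 2002 is a Saturday.
The range spans 74 days (inclusive of both endpoints).
74 = 7 × 10 + 4, so there are 10 full weeks plus 4 extra days.
Each full week contributes 5 weekdays (Mon–Fri): 10 × 5 = 50.
The 4 extra days are Sat, Sun, Mon, Tue — 2 of them qualify.
Total: 50 + 2 = 52.
Holidays: March 25, 2002 (Mon); April 12, 2002 (Fri); May 5, 2002 (Sun); May 29, 2002 (Wed); May 31, 2002 (Fri).
4 of the 5 holidays fall on weekdays; the rest are weekends and were already excluded.
Business days: 52 − 4 = 48.

48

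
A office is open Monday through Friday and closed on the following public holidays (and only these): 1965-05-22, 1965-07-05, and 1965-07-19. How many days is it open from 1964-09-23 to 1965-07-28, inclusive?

219

1964-09-23 is a Wednesday.
From 1964-09-23 to 1965-07-28 is 309 days inclusive.
309 = 7 × 44 + 1, so there are 44 full weeks plus 1 extra day.
Each full week contributes 5 weekdays (Mon–Fri): 44 × 5 = 220.
The 1 extra day is Wed — 1 of them qualifies.
Total: 220 + 1 = 221.
Holidays: 1965-05-22 (Sat); 1965-07-05 (Mon); 1965-07-19 (Mon).
2 of the 3 holidays fall on weekdays; the rest are weekends and were already excluded.
Business days: 221 − 2 = 219.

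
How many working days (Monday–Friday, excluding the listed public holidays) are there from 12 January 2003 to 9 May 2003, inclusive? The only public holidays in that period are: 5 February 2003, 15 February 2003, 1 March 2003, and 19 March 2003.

12 January 2003 is a Sunday.
The range spans 118 days (inclusive of both endpoints).
118 = 7 × 16 + 6, so there are 16 full weeks plus 6 extra days.
Each full week contributes 5 weekdays (Mon–Fri): 16 × 5 = 80.
The 6 extra days are Sunday, Monday, Tuesday, Wednesday, Thursday, Friday — 5 of them qualify.
Total: 80 + 5 = 85.
Holidays: 5 February 2003 (Wed); 15 February 2003 (Sat); 1 March 2003 (Sat); 19 March 2003 (Wed).
2 of the 4 holidays fall on weekdays; the rest are weekends and were already excluded.
Business days: 85 − 2 = 83.

83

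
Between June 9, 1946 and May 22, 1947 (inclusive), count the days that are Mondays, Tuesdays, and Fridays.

June 9, 1946 is a Sunday.
That's 348 days from start to end, counting both.
348 = 7 × 49 + 5, so there are 49 full weeks plus 5 extra days.
Each full week contributes 3 days from the set (Mon, Tue, Fri): 49 × 3 = 147.
The 5 extra days are Sun, Mon, Tue, Wed, Thu — 2 of them qualify.
Total: 147 + 2 = 149.

149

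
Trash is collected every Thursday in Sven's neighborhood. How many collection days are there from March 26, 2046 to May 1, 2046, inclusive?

March 26, 2046 is a Monday.
From March 26, 2046 to May 1, 2046 is 37 days inclusive.
37 = 7 × 5 + 2, so there are 5 full weeks plus 2 extra days.
Each full week contributes one Thursday: 5 so far.
The 2 extra days are Mon, Tue — none qualify.
Total: 5 + 0 = 5.

5 Thursdays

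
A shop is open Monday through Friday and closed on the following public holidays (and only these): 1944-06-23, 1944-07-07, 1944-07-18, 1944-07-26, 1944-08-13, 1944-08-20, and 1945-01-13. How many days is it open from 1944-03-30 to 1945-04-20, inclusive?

1944-03-30 is a Thursday.
From 1944-03-30 to 1945-04-20 is 387 days inclusive.
387 = 7 × 55 + 2, so there are 55 full weeks plus 2 extra days.
Each full week contributes 5 weekdays (Mon–Fri): 55 × 5 = 275.
The 2 extra days are Thursday, Friday — 2 of them qualify.
Total: 275 + 2 = 277.
Holidays: 1944-06-23 (Fri); 1944-07-07 (Fri); 1944-07-18 (Tue); 1944-07-26 (Wed); 1944-08-13 (Sun); 1944-08-20 (Sun); 1945-01-13 (Sat).
4 of the 7 holidays fall on weekdays; the rest are weekends and were already excluded.
Business days: 277 − 4 = 273.

273 business days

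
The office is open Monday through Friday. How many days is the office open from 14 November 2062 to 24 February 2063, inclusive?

74 weekdays

14 November 2062 is a Tuesday.
That's 103 days from start to end, counting both.
103 = 7 × 14 + 5, so there are 14 full weeks plus 5 extra days.
Each full week contributes 5 weekdays (Mon–Fri): 14 × 5 = 70.
The 5 extra days are Tue, Wed, Thu, Fri, Sat — 4 of them qualify.
Total: 70 + 4 = 74.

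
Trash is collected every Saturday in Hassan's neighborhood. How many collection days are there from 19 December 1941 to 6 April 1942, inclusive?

16

19 December 1941 is a Friday.
That's 109 days from start to end, counting both.
109 = 7 × 15 + 4, so there are 15 full weeks plus 4 extra days.
Each full week contributes one Saturday: 15 so far.
The 4 extra days are Fri, Sat, Sun, Mon — 1 of them qualifies.
Total: 15 + 1 = 16.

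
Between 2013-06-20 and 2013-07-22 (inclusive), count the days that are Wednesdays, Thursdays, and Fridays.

14

2013-06-20 is a Thursday.
That's 33 days from start to end, counting both.
33 = 7 × 4 + 5, so there are 4 full weeks plus 5 extra days.
Each full week contributes 3 days from the set (Wed, Thu, Fri): 4 × 3 = 12.
The 5 extra days are Thu, Fri, Sat, Sun, Mon — 2 of them qualify.
Total: 12 + 2 = 14.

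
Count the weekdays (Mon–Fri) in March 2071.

1 March 2071 is a Sunday.
From 1 March 2071 to 31 March 2071 is 31 days inclusive.
31 = 7 × 4 + 3, so there are 4 full weeks plus 3 extra days.
Each full week contributes 5 weekdays (Mon–Fri): 4 × 5 = 20.
The 3 extra days are Sun, Mon, Tue — 2 of them qualify.
Total: 20 + 2 = 22.

22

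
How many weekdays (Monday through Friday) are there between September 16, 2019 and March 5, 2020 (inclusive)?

124 weekdays

September 16, 2019 is a Monday.
From September 16, 2019 to March 5, 2020 is 172 days inclusive.
172 = 7 × 24 + 4, so there are 24 full weeks plus 4 extra days.
Each full week contributes 5 weekdays (Mon–Fri): 24 × 5 = 120.
The 4 extra days are Mon, Tue, Wed, Thu — 4 of them qualify.
Total: 120 + 4 = 124.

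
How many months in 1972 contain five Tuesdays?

4

A month has five Tuesdays exactly when Tuesday falls within its first (length − 28) days.
Jan: 31 days, starts Sat → 5 of Sat, Sun, Mon
Feb: 29 days, starts Tue → 5 of Tue ✓
Mar: 31 days, starts Wed → 5 of Wed, Thu, Fri
Apr: 30 days, starts Sat → 5 of Sat, Sun
May: 31 days, starts Mon → 5 of Mon, Tue, Wed ✓
Jun: 30 days, starts Thu → 5 of Thu, Fri
Jul: 31 days, starts Sat → 5 of Sat, Sun, Mon
Aug: 31 days, starts Tue → 5 of Tue, Wed, Thu ✓
Sep: 30 days, starts Fri → 5 of Fri, Sat
Oct: 31 days, starts Sun → 5 of Sun, Mon, Tue ✓
Nov: 30 days, starts Wed → 5 of Wed, Thu
Dec: 31 days, starts Fri → 5 of Fri, Sat, Sun
Months with five Tuesdays: Feb, May, Aug, Oct.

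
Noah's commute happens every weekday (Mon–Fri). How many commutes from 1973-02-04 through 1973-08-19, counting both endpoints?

140 weekdays

1973-02-04 is a Sunday.
The range spans 197 days (inclusive of both endpoints).
197 = 7 × 28 + 1, so there are 28 full weeks plus 1 extra day.
Each full week contributes 5 weekdays (Mon–Fri): 28 × 5 = 140.
The 1 extra day is Sun — none qualify.
Total: 140 + 0 = 140.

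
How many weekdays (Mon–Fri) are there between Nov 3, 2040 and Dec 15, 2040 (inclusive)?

30 weekdays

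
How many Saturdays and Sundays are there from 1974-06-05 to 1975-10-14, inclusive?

142

1974-06-05 is a Wednesday.
The range spans 497 days (inclusive of both endpoints).
497 = 7 × 71, so the span is exactly 71 full weeks.
Each full week contributes 2 weekend days (Sat, Sun): 71 × 2 = 142.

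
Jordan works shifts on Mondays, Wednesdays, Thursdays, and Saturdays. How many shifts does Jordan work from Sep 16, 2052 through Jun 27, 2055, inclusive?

580

Sep 16, 2052 is a Monday.
From Sep 16, 2052 to Jun 27, 2055 is 1015 days inclusive.
1015 = 7 × 145, so the span is exactly 145 full weeks.
Each full week contributes 4 days from the set (Mon, Wed, Thu, Sat): 145 × 4 = 580.
Total: 580.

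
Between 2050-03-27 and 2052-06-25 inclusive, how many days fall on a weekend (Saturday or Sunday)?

235

2050-03-27 is a Sunday.
The range spans 822 days (inclusive of both endpoints).
822 = 7 × 117 + 3, so there are 117 full weeks plus 3 extra days.
Each full week contributes 2 weekend days (Sat, Sun): 117 × 2 = 234.
The 3 extra days are Sunday, Monday, Tuesday — 1 of them qualifies.
Total: 234 + 1 = 235.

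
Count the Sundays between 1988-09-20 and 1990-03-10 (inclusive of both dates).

76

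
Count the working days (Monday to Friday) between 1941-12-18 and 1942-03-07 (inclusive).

57

1941-12-18 is a Thursday.
The range spans 80 days (inclusive of both endpoints).
80 = 7 × 11 + 3, so there are 11 full weeks plus 3 extra days.
Each full week contributes 5 weekdays (Mon–Fri): 11 × 5 = 55.
The 3 extra days are Thu, Fri, Sat — 2 of them qualify.
Total: 55 + 2 = 57.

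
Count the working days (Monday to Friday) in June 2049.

1 June 2049 is a Tuesday.
The range spans 30 days (inclusive of both endpoints).
30 = 7 × 4 + 2, so there are 4 full weeks plus 2 extra days.
Each full week contributes 5 weekdays (Mon–Fri): 4 × 5 = 20.
The 2 extra days are Tue, Wed — 2 of them qualify.
Total: 20 + 2 = 22.

22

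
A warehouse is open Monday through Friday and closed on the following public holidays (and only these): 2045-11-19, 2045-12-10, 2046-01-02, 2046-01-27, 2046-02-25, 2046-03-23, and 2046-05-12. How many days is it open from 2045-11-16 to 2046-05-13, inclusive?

2045-11-16 is a Thursday.
The range spans 179 days (inclusive of both endpoints).
179 = 7 × 25 + 4, so there are 25 full weeks plus 4 extra days.
Each full week contributes 5 weekdays (Mon–Fri): 25 × 5 = 125.
The 4 extra days are Thursday, Friday, Saturday, Sunday — 2 of them qualify.
Total: 125 + 2 = 127.
Holidays: 2045-11-19 (Sun); 2045-12-10 (Sun); 2046-01-02 (Tue); 2046-01-27 (Sat); 2046-02-25 (Sun); 2046-03-23 (Fri); 2046-05-12 (Sat).
2 of the 7 holidays fall on weekdays; the rest are weekends and were already excluded.
Business days: 127 − 2 = 125.

125 working days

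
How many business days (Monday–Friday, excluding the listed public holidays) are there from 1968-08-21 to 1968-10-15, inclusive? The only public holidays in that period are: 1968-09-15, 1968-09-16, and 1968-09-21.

1968-08-21 is a Wednesday.
From 1968-08-21 to 1968-10-15 is 56 days inclusive.
56 = 7 × 8, so the span is exactly 8 full weeks.
Each full week contributes 5 weekdays (Mon–Fri): 8 × 5 = 40.
Holidays: 1968-09-15 (Sun); 1968-09-16 (Mon); 1968-09-21 (Sat).
1 of the 3 holidays fall on weekdays; the rest are weekends and were already excluded.
Business days: 40 − 1 = 39.

39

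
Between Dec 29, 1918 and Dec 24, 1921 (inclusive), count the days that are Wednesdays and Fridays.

312

Dec 29, 1918 is a Sunday.
That's 1092 days from start to end, counting both.
1092 = 7 × 156, so the span is exactly 156 full weeks.
Each full week contributes 2 days from the set (Wed, Fri): 156 × 2 = 312.
Total: 312.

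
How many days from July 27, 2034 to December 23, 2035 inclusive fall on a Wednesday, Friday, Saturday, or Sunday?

295

July 27, 2034 is a Thursday.
The range spans 515 days (inclusive of both endpoints).
515 = 7 × 73 + 4, so there are 73 full weeks plus 4 extra days.
Each full week contributes 4 days from the set (Wed, Fri, Sat, Sun): 73 × 4 = 292.
The 4 extra days are Thu, Fri, Sat, Sun — 3 of them qualify.
Total: 292 + 3 = 295.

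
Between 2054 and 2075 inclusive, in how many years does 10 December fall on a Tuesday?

Day of week of December 10 in each year:
2054: Thu, 2055: Fri, 2056: Sun, 2057: Mon, 2058: Tue ✓, 2059: Wed, 2060: Fri, 2061: Sat, 2062: Sun, 2063: Mon, 2064: Wed, 2065: Thu, 2066: Fri, 2067: Sat, 2068: Mon, 2069: Tue ✓, 2070: Wed, 2071: Thu, 2072: Sat, 2073: Sun, 2074: Mon, 2075: Tue ✓
Tuesdays: 2058, 2069, 2075.

3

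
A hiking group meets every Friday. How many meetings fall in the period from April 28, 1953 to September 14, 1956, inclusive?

April 28, 1953 is a Tuesday.
The range spans 1236 days (inclusive of both endpoints).
1236 = 7 × 176 + 4, so there are 176 full weeks plus 4 extra days.
Each full week contributes one Friday: 176 so far.
The 4 extra days are Tuesday, Wednesday, Thursday, Friday — 1 of them qualifies.
Total: 176 + 1 = 177.

177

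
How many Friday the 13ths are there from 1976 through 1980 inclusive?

8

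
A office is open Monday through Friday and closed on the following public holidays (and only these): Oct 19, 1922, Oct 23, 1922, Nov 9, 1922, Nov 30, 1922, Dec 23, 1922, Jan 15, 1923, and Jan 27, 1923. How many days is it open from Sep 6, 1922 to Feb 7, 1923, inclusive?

Sep 6, 1922 is a Wednesday.
The range spans 155 days (inclusive of both endpoints).
155 = 7 × 22 + 1, so there are 22 full weeks plus 1 extra day.
Each full week contributes 5 weekdays (Mon–Fri): 22 × 5 = 110.
The 1 extra day is Wednesday — 1 of them qualifies.
Total: 110 + 1 = 111.
Holidays: Oct 19, 1922 (Thu); Oct 23, 1922 (Mon); Nov 9, 1922 (Thu); Nov 30, 1922 (Thu); Dec 23, 1922 (Sat); Jan 15, 1923 (Mon); Jan 27, 1923 (Sat).
5 of the 7 holidays fall on weekdays; the rest are weekends and were already excluded.
Business days: 111 − 5 = 106.

106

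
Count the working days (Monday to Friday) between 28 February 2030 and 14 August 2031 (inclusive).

28 February 2030 is a Thursday.
From 28 February 2030 to 14 August 2031 is 533 days inclusive.
533 = 7 × 76 + 1, so there are 76 full weeks plus 1 extra day.
Each full week contributes 5 weekdays (Mon–Fri): 76 × 5 = 380.
The 1 extra day is Thursday — 1 of them qualifies.
Total: 380 + 1 = 381.

381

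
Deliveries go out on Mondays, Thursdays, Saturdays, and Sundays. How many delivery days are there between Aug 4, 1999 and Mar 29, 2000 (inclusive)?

136

Aug 4, 1999 is a Wednesday.
That's 239 days from start to end, counting both.
239 = 7 × 34 + 1, so there are 34 full weeks plus 1 extra day.
Each full week contributes 4 days from the set (Mon, Thu, Sat, Sun): 34 × 4 = 136.
The 1 extra day is Wednesday — none qualify.
Total: 136 + 0 = 136.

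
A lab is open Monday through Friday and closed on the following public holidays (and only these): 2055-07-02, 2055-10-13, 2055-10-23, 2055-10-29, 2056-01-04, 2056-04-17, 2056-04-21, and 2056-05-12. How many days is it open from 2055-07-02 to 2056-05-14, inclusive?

219 business days

2055-07-02 is a Friday.
The range spans 318 days (inclusive of both endpoints).
318 = 7 × 45 + 3, so there are 45 full weeks plus 3 extra days.
Each full week contributes 5 weekdays (Mon–Fri): 45 × 5 = 225.
The 3 extra days are Fri, Sat, Sun — 1 of them qualifies.
Total: 225 + 1 = 226.
Holidays: 2055-07-02 (Fri); 2055-10-13 (Wed); 2055-10-23 (Sat); 2055-10-29 (Fri); 2056-01-04 (Tue); 2056-04-17 (Mon); 2056-04-21 (Fri); 2056-05-12 (Fri).
7 of the 8 holidays fall on weekdays; the rest are weekends and were already excluded.
Business days: 226 − 7 = 219.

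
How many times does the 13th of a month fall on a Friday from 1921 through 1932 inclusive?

Friday-the-13ths by year:
1921: May
1922: Jan, Oct
1923: Apr, Jul
1924: Jun
1925: Feb, Mar, Nov
1926: Aug
1927: May
1928: Jan, Apr, Jul
1929: Sep, Dec
1930: Jun
1931: Feb, Mar, Nov
1932: May

21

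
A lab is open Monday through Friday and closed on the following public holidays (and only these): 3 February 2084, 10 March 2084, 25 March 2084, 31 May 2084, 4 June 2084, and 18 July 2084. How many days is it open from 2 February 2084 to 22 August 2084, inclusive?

141

2 February 2084 is a Wednesday.
That's 203 days from start to end, counting both.
203 = 7 × 29, so the span is exactly 29 full weeks.
Each full week contributes 5 weekdays (Mon–Fri): 29 × 5 = 145.
Holidays: 3 February 2084 (Thu); 10 March 2084 (Fri); 25 March 2084 (Sat); 31 May 2084 (Wed); 4 June 2084 (Sun); 18 July 2084 (Tue).
4 of the 6 holidays fall on weekdays; the rest are weekends and were already excluded.
Business days: 145 − 4 = 141.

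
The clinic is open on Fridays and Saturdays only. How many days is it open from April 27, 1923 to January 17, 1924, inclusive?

April 27, 1923 is a Friday.
That's 266 days from start to end, counting both.
266 = 7 × 38, so the span is exactly 38 full weeks.
Each full week contributes 2 days from the set (Fri, Sat): 38 × 2 = 76.

76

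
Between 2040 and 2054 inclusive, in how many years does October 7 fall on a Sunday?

2

Day of week of October 7 in each year:
2040: Sun ✓, 2041: Mon, 2042: Tue, 2043: Wed, 2044: Fri, 2045: Sat, 2046: Sun ✓, 2047: Mon, 2048: Wed, 2049: Thu, 2050: Fri, 2051: Sat, 2052: Mon, 2053: Tue, 2054: Wed
Sundays: 2040, 2046.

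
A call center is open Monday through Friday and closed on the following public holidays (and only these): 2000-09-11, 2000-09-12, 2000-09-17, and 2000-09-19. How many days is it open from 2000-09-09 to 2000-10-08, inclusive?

2000-09-09 is a Saturday.
From 2000-09-09 to 2000-10-08 is 30 days inclusive.
30 = 7 × 4 + 2, so there are 4 full weeks plus 2 extra days.
Each full week contributes 5 weekdays (Mon–Fri): 4 × 5 = 20.
The 2 extra days are Sat, Sun — none qualify.
Total: 20 + 0 = 20.
Holidays: 2000-09-11 (Mon); 2000-09-12 (Tue); 2000-09-17 (Sun); 2000-09-19 (Tue).
3 of the 4 holidays fall on weekdays; the rest are weekends and were already excluded.
Business days: 20 − 3 = 17.

17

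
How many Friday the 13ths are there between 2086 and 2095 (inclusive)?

16

Friday-the-13ths by year:
2086: Sep, Dec
2087: Jun
2088: Feb, Aug
2089: May
2090: Jan, Oct
2091: Apr, Jul
2092: Jun
2093: Feb, Mar, Nov
2094: Aug
2095: May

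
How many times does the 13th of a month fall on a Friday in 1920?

The 13th falls on a Friday when the month's 13th has weekday Fri.
Jan 13 is Tue; Feb 13 is Fri ✓; Mar 13 is Sat; Apr 13 is Tue; May 13 is Thu; Jun 13 is Sun; Jul 13 is Tue; Aug 13 is Fri ✓; Sep 13 is Mon; Oct 13 is Wed; Nov 13 is Sat; Dec 13 is Mon.
Friday the 13ths: Feb, Aug.

2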